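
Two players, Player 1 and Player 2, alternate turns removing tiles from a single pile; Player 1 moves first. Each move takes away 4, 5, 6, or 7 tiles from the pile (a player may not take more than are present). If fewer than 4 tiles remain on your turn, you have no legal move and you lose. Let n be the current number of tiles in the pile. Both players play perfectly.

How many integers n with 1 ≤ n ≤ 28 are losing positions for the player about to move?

Classify positions by backward induction: terminal positions (no move available) are L. From any other position, the mover wins iff some move reaches an L.
n=0: no move → L
n=1: no move → L
n=2: no move → L
n=3: no move → L
n=4: →0(L), so W
n=5: →1(L), so W
n=6: →2(L), so W
n=7: →3(L), so W
n=8: →3(L), so W
n=9: →3(L), so W
n=10: →3(L), so W
n=11: →7(W), 6(W), 5(W), 4(W) — all W, so L
n=12: →8(W), 7(W), 6(W), 5(W) — all W, so L
n=13: →9(W), 8(W), 7(W), 6(W) — all W, so L
n=14: →10(W), 9(W), 8(W), 7(W) — all W, so L
n=15: →11(L), so W
n=16: →12(L), so W
n=17: →13(L), so W
n=18: →14(L), so W
n=19: →14(L), so W
n=20: →14(L), so W
n=21: →14(L), so W
n=22: →18(W), 17(W), 16(W), 15(W) — all W, so L
n=23: →19(W), 18(W), 17(W), 16(W) — all W, so L
n=24: →20(W), 19(W), 18(W), 17(W) — all W, so L
n=25: →21(W), 20(W), 19(W), 18(W) — all W, so L
n=26: →22(L), so W
n=27: →23(L), so W
n=28: →24(L), so W
L entries with 1 ≤ n ≤ 28 (n=0 is outside the asked range and is not counted): n = 1, 2, 3, 11, 12, 13, 14, 22, 23, 24, 25; that makes 11.

11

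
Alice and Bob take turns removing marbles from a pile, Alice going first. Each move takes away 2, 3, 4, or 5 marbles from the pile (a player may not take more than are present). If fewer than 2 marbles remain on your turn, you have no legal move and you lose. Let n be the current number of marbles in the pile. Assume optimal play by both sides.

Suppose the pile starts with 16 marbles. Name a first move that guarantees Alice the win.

Remove 2, leaving 14.

Build the W/L table. Terminal = L. A non-terminal position is W if it has a move to some L; otherwise it is L.
n=0: no move → L
n=1: no move → L
n=2: →0(L), so W
n=3: →1(L), so W
n=4: →1(L), so W
n=5: →1(L), so W
n=6: →1(L), so W
n=7: →5(W), 4(W), 3(W), 2(W) — all W, so L
n=8: →6(W), 5(W), 4(W), 3(W) — all W, so L
n=9: →7(L), so W
n=10: →8(L), so W
n=11: →8(L), so W
n=12: →8(L), so W
n=13: →8(L), so W
n=14: →12(W), 11(W), 10(W), 9(W) — all W, so L
n=15: →13(W), 12(W), 11(W), 10(W) — all W, so L
n=16: →14(L), so W
From 16, the L positions reachable in one move are: 14.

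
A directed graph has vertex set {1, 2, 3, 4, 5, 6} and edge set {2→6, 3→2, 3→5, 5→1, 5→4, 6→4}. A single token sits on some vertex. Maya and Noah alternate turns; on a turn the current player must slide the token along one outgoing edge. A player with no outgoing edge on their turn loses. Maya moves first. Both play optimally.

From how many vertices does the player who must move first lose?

Build the W/L table. Terminal = L. A non-terminal position is W if it has a move to some L; otherwise it is L.
Every edge goes from a vertex to one that appears earlier in the order 1, 4, 6, 5, 2, 3, so processing vertices in that order labels each vertex after all of its successors.
1: no outgoing edge → L
4: no outgoing edge → L
6: W (go to 4, an L position)
5: W (go to 4, an L position)
2: L (sole option 6(W) is W)
3: W (go to 2, an L position)
The L vertices are 1, 2, 4; that is 3 in all.

3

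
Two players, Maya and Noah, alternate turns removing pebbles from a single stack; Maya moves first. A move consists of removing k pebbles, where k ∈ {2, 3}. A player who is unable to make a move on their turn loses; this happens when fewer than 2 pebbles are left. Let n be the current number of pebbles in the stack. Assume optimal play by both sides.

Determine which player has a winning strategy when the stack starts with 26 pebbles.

Noah wins.

Label each position W (a win for the player to move) or L (a loss). A position with no legal move is L; any other position is W exactly when some move reaches an L, and L when every move reaches a W.
n=0: no move → L
n=1: no move → L
n=2: reaches L-position 0 → W
n=3: reaches L-position 1 → W
n=4: reaches L-position 1 → W
n=5: only reaches 3(W), 2(W), all W → L
n=6: only reaches 4(W), 3(W), all W → L
n=7: reaches L-position 5 → W
n=8: reaches L-position 6 → W
n=9: reaches L-position 6 → W
n=10: only reaches 8(W), 7(W), all W → L
n=11: only reaches 9(W), 8(W), all W → L
n=12: reaches L-position 10 → W
n=13: reaches L-position 11 → W
n=14: reaches L-position 11 → W
n=15: only reaches 13(W), 12(W), all W → L
n=16: only reaches 14(W), 13(W), all W → L
n=17: reaches L-position 15 → W
n=18: reaches L-position 16 → W
n=19: reaches L-position 16 → W
n=20: only reaches 18(W), 17(W), all W → L
n=21: only reaches 19(W), 18(W), all W → L
n=22: reaches L-position 20 → W
n=23: reaches L-position 21 → W
n=24: reaches L-position 21 → W
n=25: only reaches 23(W), 22(W), all W → L
n=26: only reaches 24(W), 23(W), all W → L
The starting position 26 is L: whatever Maya does, the opponent receives a W position.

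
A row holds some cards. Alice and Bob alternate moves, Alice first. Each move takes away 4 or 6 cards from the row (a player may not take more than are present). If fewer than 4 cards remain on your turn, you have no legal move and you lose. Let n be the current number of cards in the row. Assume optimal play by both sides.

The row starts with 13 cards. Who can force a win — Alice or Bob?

Bob wins.

Positions with no move are L. A position that does have a move is losing for the player to move precisely when every available move leads to a winning position for the opponent. Fill in the labels:
n=0: no move → L
n=1: no move → L
n=2: no move → L
n=3: no move → L
n=4: W (go to 0, an L position)
n=5: W (go to 1, an L position)
n=6: W (go to 2, an L position)
n=7: W (go to 3, an L position)
n=8: W (go to 2, an L position)
n=9: W (go to 3, an L position)
n=10: L (options 6(W), 4(W) are all W)
n=11: L (options 7(W), 5(W) are all W)
n=12: L (options 8(W), 6(W) are all W)
n=13: L (options 9(W), 7(W) are all W)
The starting position 13 is L: whatever Alice does, the opponent receives a W position.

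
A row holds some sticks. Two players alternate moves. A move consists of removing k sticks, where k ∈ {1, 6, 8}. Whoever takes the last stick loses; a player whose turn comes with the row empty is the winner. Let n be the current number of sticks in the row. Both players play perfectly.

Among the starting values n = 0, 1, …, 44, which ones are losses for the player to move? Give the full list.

Work bottom-up. With no move the player to move wins. Otherwise the position is W if at least one move leads to an L position for the opponent, and L if every move leads to a W.
n=0: no move; the opponent has just taken the last stick and therefore loses → W
n=1: only reaches 0(W), which is W → L
n=2: reaches L-position 1 → W
n=3: only reaches 2(W), which is W → L
n=4: reaches L-position 3 → W
n=5: only reaches 4(W), which is W → L
n=6: reaches L-position 5 → W
n=7: reaches L-position 1 → W
n=8: only reaches 7(W), 2(W), 0(W), all W → L
n=9: reaches L-position 8 → W
n=10: only reaches 9(W), 4(W), 2(W), all W → L
n=11: reaches L-position 10 → W
n=12: only reaches 11(W), 6(W), 4(W), all W → L
n=13: reaches L-position 12 → W
n=14: reaches L-position 8 → W
n=15: only reaches 14(W), 9(W), 7(W), all W → L
n=16: reaches L-position 15 → W
n=17: only reaches 16(W), 11(W), 9(W), all W → L
n=18: reaches L-position 17 → W
n=19: only reaches 18(W), 13(W), 11(W), all W → L
n=20: reaches L-position 19 → W
n=21: reaches L-position 15 → W
n=22: only reaches 21(W), 16(W), 14(W), all W → L
n=23: reaches L-position 22 → W
n=24: only reaches 23(W), 18(W), 16(W), all W → L
n=25: reaches L-position 24 → W
n=26: only reaches 25(W), 20(W), 18(W), all W → L
n=27: reaches L-position 26 → W
n=28: reaches L-position 22 → W
n=29: only reaches 28(W), 23(W), 21(W), all W → L
n=30: reaches L-position 29 → W
n=31: only reaches 30(W), 25(W), 23(W), all W → L
n=32: reaches L-position 31 → W
n=33: only reaches 32(W), 27(W), 25(W), all W → L
n=34: reaches L-position 33 → W
n=35: reaches L-position 29 → W
n=36: only reaches 35(W), 30(W), 28(W), all W → L
n=37: reaches L-position 36 → W
n=38: only reaches 37(W), 32(W), 30(W), all W → L
n=39: reaches L-position 38 → W
n=40: only reaches 39(W), 34(W), 32(W), all W → L
n=41: reaches L-position 40 → W
n=42: reaches L-position 36 → W
n=43: only reaches 42(W), 37(W), 35(W), all W → L
n=44: reaches L-position 43 → W
The losing starting values of n are exactly the entries labelled L in this table (19 of them).

1, 3, 5, 8, 10, 12, 15, 17, 19, 22, 24, 26, 29, 31, 33, 36, 38, 40, 43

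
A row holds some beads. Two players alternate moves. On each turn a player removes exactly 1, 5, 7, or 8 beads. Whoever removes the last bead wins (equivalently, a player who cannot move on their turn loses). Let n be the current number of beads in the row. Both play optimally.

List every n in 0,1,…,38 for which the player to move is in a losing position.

0, 2, 4, 6, 15, 17, 19, 21, 30, 32, 34, 36

Classify positions by backward induction: terminal positions (no move available) are L. From any other position, the mover wins iff some move reaches an L.
n=0: no move → L
n=1: →0(L), so W
n=2: →1(W) only, which is W, so L
n=3: →2(L), so W
n=4: →3(W) only, which is W, so L
n=5: →4(L), so W
n=6: →5(W), 1(W) — all W, so L
n=7: →6(L), so W
n=8: →0(L), so W
n=9: →4(L), so W
n=10: →2(L), so W
n=11: →6(L), so W
n=12: →4(L), so W
n=13: →6(L), so W
n=14: →6(L), so W
n=15: →14(W), 10(W), 8(W), 7(W) — all W, so L
n=16: →15(L), so W
n=17: →16(W), 12(W), 10(W), 9(W) — all W, so L
n=18: →17(L), so W
n=19: →18(W), 14(W), 12(W), 11(W) — all W, so L
n=20: →19(L), so W
n=21: →20(W), 16(W), 14(W), 13(W) — all W, so L
n=22: →21(L), so W
n=23: →15(L), so W
n=24: →19(L), so W
n=25: →17(L), so W
n=26: →21(L), so W
n=27: →19(L), so W
n=28: →21(L), so W
n=29: →21(L), so W
n=30: →29(W), 25(W), 23(W), 22(W) — all W, so L
n=31: →30(L), so W
n=32: →31(W), 27(W), 25(W), 24(W) — all W, so L
n=33: →32(L), so W
n=34: →33(W), 29(W), 27(W), 26(W) — all W, so L
n=35: →34(L), so W
n=36: →35(W), 31(W), 29(W), 28(W) — all W, so L
n=37: →36(L), so W
n=38: →30(L), so W
Reading off the rows marked L gives the requested list; there are 12 such values of n.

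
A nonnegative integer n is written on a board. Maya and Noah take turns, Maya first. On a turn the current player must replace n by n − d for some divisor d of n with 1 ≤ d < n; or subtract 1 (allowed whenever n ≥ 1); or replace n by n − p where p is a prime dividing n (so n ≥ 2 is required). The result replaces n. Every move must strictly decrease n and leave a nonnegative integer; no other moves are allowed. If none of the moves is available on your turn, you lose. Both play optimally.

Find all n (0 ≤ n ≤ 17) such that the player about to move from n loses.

0, 4, 9, 14

Build the W/L table. Terminal = L. A non-terminal position is W if it has a move to some L; otherwise it is L.
n=0: no move → L
n=1: →0(L), so W
n=2: →0(L), so W
n=3: →0(L), so W
n=4: →2(W), 3(W) — all W, so L
n=5: →0(L), so W
n=6: →4(L), so W
n=7: →0(L), so W
n=8: →4(L), so W
n=9: →6(W), 8(W) — all W, so L
n=10: →9(L), so W
n=11: →0(L), so W
n=12: →9(L), so W
n=13: →0(L), so W
n=14: →7(W), 12(W), 13(W) — all W, so L
n=15: →14(L), so W
n=16: →14(L), so W
n=17: →0(L), so W
Reading off the rows marked L gives the requested list; there are 4 such values of n.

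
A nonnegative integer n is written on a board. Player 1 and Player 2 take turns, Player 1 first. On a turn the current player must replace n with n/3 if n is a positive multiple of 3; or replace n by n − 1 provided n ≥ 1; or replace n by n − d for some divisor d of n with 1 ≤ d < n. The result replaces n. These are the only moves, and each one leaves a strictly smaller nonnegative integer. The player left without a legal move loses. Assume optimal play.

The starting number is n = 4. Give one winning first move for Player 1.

Move to 2.

Label each position W (a win for the player to move) or L (a loss). A position with no legal move is L; any other position is W exactly when some move reaches an L, and L when every move reaches a W.
n=0: no move → L
n=1: reaches L-position 0 → W
n=2: only reaches 1(W), which is W → L
n=3: reaches L-position 2 → W
n=4: reaches L-position 2 → W
From 4, the L positions reachable in one move are: 2.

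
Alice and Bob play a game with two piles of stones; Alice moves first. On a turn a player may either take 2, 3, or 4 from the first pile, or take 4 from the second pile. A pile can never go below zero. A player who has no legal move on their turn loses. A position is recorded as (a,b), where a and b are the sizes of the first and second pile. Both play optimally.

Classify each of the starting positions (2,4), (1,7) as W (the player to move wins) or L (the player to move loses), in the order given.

(2,4): L, (1,7): W

Classify positions by backward induction: terminal positions (no move available) are L. From any other position, the mover wins iff some move reaches an L.
No move ever increases a pile, so every position that can arise here has a ≤ 2 and b ≤ 7; it is enough to label the cells with 0 ≤ a ≤ 2 and 0 ≤ b ≤ 7.
Every move lowers a or b (never raises either), so fill the grid row by row in increasing a, and left to right within a row: each cell's successors are then already labelled.
      b=0  b=1  b=2  b=3  b=4  b=5  b=6  b=7
a=0:    L    L    L    L    W    W    W    W
a=1:    L    L    L    L    W    W    W    W
a=2:    W    W    W    W    L    L    L    L
Cells with no legal move (terminal, hence L): (0,0), (0,1), (0,2), (0,3), (1,0), (1,1), (1,2), (1,3).
The remaining L cells, each justified by listing all of its moves:
(2,4): →(0,4)(W), (2,0)(W) — all W, so L
(2,5): →(0,5)(W), (2,1)(W) — all W, so L
(2,6): →(0,6)(W), (2,2)(W) — all W, so L
(2,7): →(0,7)(W), (2,3)(W) — all W, so L
Every other cell has at least one move into one of the L cells above, so it is W.
(2,4): one of the L cells justified above, so L
(1,7): the move to (1,3) reaches an L cell, so W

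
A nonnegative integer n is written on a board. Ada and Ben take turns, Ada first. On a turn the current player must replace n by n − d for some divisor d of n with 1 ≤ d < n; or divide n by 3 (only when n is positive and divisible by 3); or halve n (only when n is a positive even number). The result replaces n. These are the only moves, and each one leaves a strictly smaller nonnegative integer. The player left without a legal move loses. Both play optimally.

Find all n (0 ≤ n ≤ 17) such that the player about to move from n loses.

Use the standard recursion: the mover loses at a terminal position; elsewhere, the mover wins exactly when some move hands the opponent an L position.
n=0: no move → L
n=1: no move → L
n=2: reaches L-position 1 → W
n=3: reaches L-position 1 → W
n=4: only reaches 2(W), 3(W), all W → L
n=5: reaches L-position 4 → W
n=6: reaches L-position 4 → W
n=7: only reaches 6(W), which is W → L
n=8: reaches L-position 4 → W
n=9: only reaches 3(W), 6(W), 8(W), all W → L
n=10: reaches L-position 9 → W
n=11: only reaches 10(W), which is W → L
n=12: reaches L-position 4 → W
n=13: only reaches 12(W), which is W → L
n=14: reaches L-position 7 → W
n=15: only reaches 5(W), 10(W), 12(W), 14(W), all W → L
n=16: reaches L-position 15 → W
n=17: only reaches 16(W), which is W → L
Reading off the rows marked L gives the requested list; there are 9 such values of n.

0, 1, 4, 7, 9, 11, 13, 15, 17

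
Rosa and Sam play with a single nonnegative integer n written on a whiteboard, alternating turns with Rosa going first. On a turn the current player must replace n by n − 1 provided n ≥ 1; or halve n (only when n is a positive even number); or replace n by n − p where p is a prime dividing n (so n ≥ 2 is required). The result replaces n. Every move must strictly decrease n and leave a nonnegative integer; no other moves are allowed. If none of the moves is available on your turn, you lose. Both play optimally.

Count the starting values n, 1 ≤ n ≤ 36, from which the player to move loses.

7

Use the standard recursion: the mover loses at a terminal position; elsewhere, the mover wins exactly when some move hands the opponent an L position.
n=0: no move → L
n=1: can move to 0, which is L ⇒ W
n=2: can move to 0, which is L ⇒ W
n=3: can move to 0, which is L ⇒ W
n=4: moves to 2(W), 3(W); every one is W ⇒ L
n=5: can move to 0, which is L ⇒ W
n=6: can move to 4, which is L ⇒ W
n=7: can move to 0, which is L ⇒ W
n=8: can move to 4, which is L ⇒ W
n=9: moves to 6(W), 8(W); every one is W ⇒ L
n=10: can move to 9, which is L ⇒ W
n=11: can move to 0, which is L ⇒ W
n=12: can move to 9, which is L ⇒ W
n=13: can move to 0, which is L ⇒ W
n=14: moves to 7(W), 12(W), 13(W); every one is W ⇒ L
n=15: can move to 14, which is L ⇒ W
n=16: can move to 14, which is L ⇒ W
n=17: can move to 0, which is L ⇒ W
n=18: can move to 9, which is L ⇒ W
n=19: can move to 0, which is L ⇒ W
n=20: moves to 10(W), 15(W), 18(W), 19(W); every one is W ⇒ L
n=21: can move to 14, which is L ⇒ W
n=22: can move to 20, which is L ⇒ W
n=23: can move to 0, which is L ⇒ W
n=24: moves to 12(W), 21(W), 22(W), 23(W); every one is W ⇒ L
n=25: can move to 20, which is L ⇒ W
n=26: can move to 24, which is L ⇒ W
n=27: can move to 24, which is L ⇒ W
n=28: can move to 14, which is L ⇒ W
n=29: can move to 0, which is L ⇒ W
n=30: moves to 15(W), 25(W), 27(W), 28(W), 29(W); every one is W ⇒ L
n=31: can move to 0, which is L ⇒ W
n=32: can move to 30, which is L ⇒ W
n=33: can move to 30, which is L ⇒ W
n=34: moves to 17(W), 32(W), 33(W); every one is W ⇒ L
n=35: can move to 30, which is L ⇒ W
n=36: can move to 34, which is L ⇒ W
L entries with 1 ≤ n ≤ 36 (n=0 is outside the asked range and is not counted): n = 4, 9, 14, 20, 24, 30, 34; that makes 7.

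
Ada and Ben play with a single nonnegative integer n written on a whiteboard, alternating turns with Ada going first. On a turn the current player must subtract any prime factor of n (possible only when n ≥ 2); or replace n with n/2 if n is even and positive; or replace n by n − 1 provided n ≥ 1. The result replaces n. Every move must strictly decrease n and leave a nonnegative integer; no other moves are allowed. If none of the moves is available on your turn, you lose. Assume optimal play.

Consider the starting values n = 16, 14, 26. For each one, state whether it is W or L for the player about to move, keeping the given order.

Label each position W (a win for the player to move) or L (a loss). A position with no legal move is L; any other position is W exactly when some move reaches an L, and L when every move reaches a W.
n=0: no move → L
n=1: reaches L-position 0 → W
n=2: reaches L-position 0 → W
n=3: reaches L-position 0 → W
n=4: only reaches 2(W), 3(W), all W → L
n=5: reaches L-position 0 → W
n=6: reaches L-position 4 → W
n=7: reaches L-position 0 → W
n=8: reaches L-position 4 → W
n=9: only reaches 6(W), 8(W), all W → L
n=10: reaches L-position 9 → W
n=11: reaches L-position 0 → W
n=12: reaches L-position 9 → W
n=13: reaches L-position 0 → W
n=14: only reaches 7(W), 12(W), 13(W), all W → L
n=15: reaches L-position 14 → W
n=16: reaches L-position 14 → W
n=17: reaches L-position 0 → W
n=18: reaches L-position 9 → W
n=19: reaches L-position 0 → W
n=20: only reaches 10(W), 15(W), 18(W), 19(W), all W → L
n=21: reaches L-position 14 → W
n=22: reaches L-position 20 → W
n=23: reaches L-position 0 → W
n=24: only reaches 12(W), 21(W), 22(W), 23(W), all W → L
n=25: reaches L-position 20 → W
n=26: reaches L-position 24 → W

16: W, 14: L, 26: W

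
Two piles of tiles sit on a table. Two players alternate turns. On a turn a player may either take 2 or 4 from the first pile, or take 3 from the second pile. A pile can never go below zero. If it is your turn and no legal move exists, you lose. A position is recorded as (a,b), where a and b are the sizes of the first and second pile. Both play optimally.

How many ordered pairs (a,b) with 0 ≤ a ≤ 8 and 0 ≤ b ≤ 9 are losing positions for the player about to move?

36

Positions with no move are L. A position that does have a move is losing for the player to move precisely when every available move leads to a winning position for the opponent. Fill in the labels:
Every move lowers a or b (never raises either), so fill the grid row by row in increasing a, and left to right within a row: each cell's successors are then already labelled.
      b=0  b=1  b=2  b=3  b=4  b=5  b=6  b=7  b=8  b=9
a=0:    L    L    L    W    W    W    L    L    L    W
a=1:    L    L    L    W    W    W    L    L    L    W
a=2:    W    W    W    L    L    L    W    W    W    L
a=3:    W    W    W    L    L    L    W    W    W    L
a=4:    W    W    W    W    W    W    W    W    W    W
a=5:    W    W    W    W    W    W    W    W    W    W
a=6:    L    L    L    W    W    W    L    L    L    W
a=7:    L    L    L    W    W    W    L    L    L    W
a=8:    W    W    W    L    L    L    W    W    W    L
Cells with no legal move (terminal, hence L): (0,0), (0,1), (0,2), (1,0), (1,1), (1,2).
The remaining L cells, each justified by listing all of its moves:
(0,6): →(0,3)(W) only, which is W, so L
(0,7): →(0,4)(W) only, which is W, so L
(0,8): →(0,5)(W) only, which is W, so L
(1,6): →(1,3)(W) only, which is W, so L
(1,7): →(1,4)(W) only, which is W, so L
(1,8): →(1,5)(W) only, which is W, so L
(2,3): →(0,3)(W), (2,0)(W) — all W, so L
(2,4): →(0,4)(W), (2,1)(W) — all W, so L
(2,5): →(0,5)(W), (2,2)(W) — all W, so L
(2,9): →(0,9)(W), (2,6)(W) — all W, so L
(3,3): →(1,3)(W), (3,0)(W) — all W, so L
(3,4): →(1,4)(W), (3,1)(W) — all W, so L
(3,5): →(1,5)(W), (3,2)(W) — all W, so L
(3,9): →(1,9)(W), (3,6)(W) — all W, so L
(6,0): →(4,0)(W), (2,0)(W) — all W, so L
(6,1): →(4,1)(W), (2,1)(W) — all W, so L
(6,2): →(4,2)(W), (2,2)(W) — all W, so L
(6,6): →(4,6)(W), (2,6)(W), (6,3)(W) — all W, so L
(6,7): →(4,7)(W), (2,7)(W), (6,4)(W) — all W, so L
(6,8): →(4,8)(W), (2,8)(W), (6,5)(W) — all W, so L
(7,0): →(5,0)(W), (3,0)(W) — all W, so L
(7,1): →(5,1)(W), (3,1)(W) — all W, so L
(7,2): →(5,2)(W), (3,2)(W) — all W, so L
(7,6): →(5,6)(W), (3,6)(W), (7,3)(W) — all W, so L
(7,7): →(5,7)(W), (3,7)(W), (7,4)(W) — all W, so L
(7,8): →(5,8)(W), (3,8)(W), (7,5)(W) — all W, so L
(8,3): →(6,3)(W), (4,3)(W), (8,0)(W) — all W, so L
(8,4): →(6,4)(W), (4,4)(W), (8,1)(W) — all W, so L
(8,5): →(6,5)(W), (4,5)(W), (8,2)(W) — all W, so L
(8,9): →(6,9)(W), (4,9)(W), (8,6)(W) — all W, so L
Every other cell has at least one move into one of the L cells above, so it is W.
L cells per row: a=0: 6, a=1: 6, a=2: 4, a=3: 4, a=4: 0, a=5: 0, a=6: 6, a=7: 6, a=8: 4; total 36.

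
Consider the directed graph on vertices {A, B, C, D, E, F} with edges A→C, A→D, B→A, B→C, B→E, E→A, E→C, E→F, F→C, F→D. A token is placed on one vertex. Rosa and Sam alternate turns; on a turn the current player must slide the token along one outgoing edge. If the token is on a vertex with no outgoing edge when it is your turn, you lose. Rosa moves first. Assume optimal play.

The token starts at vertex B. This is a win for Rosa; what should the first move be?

Compute win/loss labels from the base case upward. A position with no move is L. Any other position is W if it can reach an L in one move, else L.
Every edge goes from a vertex to one that appears earlier in the order C, D, F, A, E, B, so processing vertices in that order labels each vertex after all of its successors.
C: no outgoing edge → L
D: no outgoing edge → L
F: W (go to D, an L position)
A: W (go to D, an L position)
E: W (go to C, an L position)
B: W (go to C, an L position)
From B, the L positions reachable in one move are: C.

Move to C.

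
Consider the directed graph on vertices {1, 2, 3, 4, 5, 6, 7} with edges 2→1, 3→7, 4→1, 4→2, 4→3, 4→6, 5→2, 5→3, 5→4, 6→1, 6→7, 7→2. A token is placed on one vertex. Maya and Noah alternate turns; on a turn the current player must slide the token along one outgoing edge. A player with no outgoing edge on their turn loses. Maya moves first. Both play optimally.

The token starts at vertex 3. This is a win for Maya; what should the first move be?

Build the W/L table. Terminal = L. A non-terminal position is W if it has a move to some L; otherwise it is L.
Every edge goes from a vertex to one that appears earlier in the order 1, 2, 7, 6, 3, 4, 5, so processing vertices in that order labels each vertex after all of its successors.
1: no outgoing edge → L
2: reaches L-position 1 → W
7: only reaches 2(W), which is W → L
6: reaches L-position 7 → W
3: reaches L-position 7 → W
4: reaches L-position 1 → W
5: only reaches 4(W), 3(W), 2(W), all W → L
From 3, the L positions reachable in one move are: 7.

Move to 7.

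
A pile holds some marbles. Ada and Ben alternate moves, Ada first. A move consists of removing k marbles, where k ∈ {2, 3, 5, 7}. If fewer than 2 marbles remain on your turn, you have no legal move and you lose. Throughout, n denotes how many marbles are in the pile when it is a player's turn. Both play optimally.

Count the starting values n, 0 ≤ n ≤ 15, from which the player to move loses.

Work bottom-up. With no move the player to move loses. Otherwise the position is W if at least one move leads to an L position for the opponent, and L if every move leads to a W.
n=0: no move → L
n=1: no move → L
n=2: can move to 0, which is L ⇒ W
n=3: can move to 1, which is L ⇒ W
n=4: can move to 1, which is L ⇒ W
n=5: can move to 0, which is L ⇒ W
n=6: can move to 1, which is L ⇒ W
n=7: can move to 0, which is L ⇒ W
n=8: can move to 1, which is L ⇒ W
n=9: moves to 7(W), 6(W), 4(W), 2(W); every one is W ⇒ L
n=10: moves to 8(W), 7(W), 5(W), 3(W); every one is W ⇒ L
n=11: can move to 9, which is L ⇒ W
n=12: can move to 10, which is L ⇒ W
n=13: can move to 10, which is L ⇒ W
n=14: can move to 9, which is L ⇒ W
n=15: can move to 10, which is L ⇒ W
L entries with 0 ≤ n ≤ 15: n = 0, 1, 9, 10; that makes 4.

4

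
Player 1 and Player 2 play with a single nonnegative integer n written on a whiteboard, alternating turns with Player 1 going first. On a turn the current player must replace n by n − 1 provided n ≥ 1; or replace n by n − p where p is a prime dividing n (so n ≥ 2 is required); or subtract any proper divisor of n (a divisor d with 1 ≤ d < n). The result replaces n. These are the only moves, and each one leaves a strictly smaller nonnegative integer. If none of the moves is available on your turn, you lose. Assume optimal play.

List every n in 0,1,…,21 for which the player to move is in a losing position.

Work bottom-up. With no move the player to move loses. Otherwise the position is W if at least one move leads to an L position for the opponent, and L if every move leads to a W.
n=0: no move → L
n=1: reaches L-position 0 → W
n=2: reaches L-position 0 → W
n=3: reaches L-position 0 → W
n=4: only reaches 2(W), 3(W), all W → L
n=5: reaches L-position 0 → W
n=6: reaches L-position 4 → W
n=7: reaches L-position 0 → W
n=8: reaches L-position 4 → W
n=9: only reaches 6(W), 8(W), all W → L
n=10: reaches L-position 9 → W
n=11: reaches L-position 0 → W
n=12: reaches L-position 9 → W
n=13: reaches L-position 0 → W
n=14: only reaches 7(W), 12(W), 13(W), all W → L
n=15: reaches L-position 14 → W
n=16: reaches L-position 14 → W
n=17: reaches L-position 0 → W
n=18: reaches L-position 9 → W
n=19: reaches L-position 0 → W
n=20: only reaches 10(W), 15(W), 16(W), 18(W), 19(W), all W → L
n=21: reaches L-position 14 → W
Reading off the rows marked L gives the requested list; there are 5 such values of n.

0, 4, 9, 14, 20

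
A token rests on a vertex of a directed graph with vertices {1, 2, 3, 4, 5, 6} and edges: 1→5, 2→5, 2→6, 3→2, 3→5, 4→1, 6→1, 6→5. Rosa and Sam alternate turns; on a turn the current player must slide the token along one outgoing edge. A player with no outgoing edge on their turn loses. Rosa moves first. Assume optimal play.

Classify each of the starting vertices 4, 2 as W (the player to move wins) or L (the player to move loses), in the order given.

4: L, 2: W

Build the W/L table. Terminal = L. A non-terminal position is W if it has a move to some L; otherwise it is L.
Every edge goes from a vertex to one that appears earlier in the order 5, 1, 6, 2, 3, 4, so processing vertices in that order labels each vertex after all of its successors.
5: no outgoing edge → L
1: W (go to 5, an L position)
6: W (go to 5, an L position)
2: W (go to 5, an L position)
3: W (go to 5, an L position)
4: L (sole option 1(W) is W)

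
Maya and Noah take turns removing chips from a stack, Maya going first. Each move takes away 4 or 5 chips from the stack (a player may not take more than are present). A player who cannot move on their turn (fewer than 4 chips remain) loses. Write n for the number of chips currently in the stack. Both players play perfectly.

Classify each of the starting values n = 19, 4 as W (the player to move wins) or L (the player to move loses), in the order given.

Classify positions by backward induction: terminal positions (no move available) are L. From any other position, the mover wins iff some move reaches an L.
n=0: no move → L
n=1: no move → L
n=2: no move → L
n=3: no move → L
n=4: W (go to 0, an L position)
n=5: W (go to 1, an L position)
n=6: W (go to 2, an L position)
n=7: W (go to 3, an L position)
n=8: W (go to 3, an L position)
n=9: L (options 5(W), 4(W) are all W)
n=10: L (options 6(W), 5(W) are all W)
n=11: L (options 7(W), 6(W) are all W)
n=12: L (options 8(W), 7(W) are all W)
n=13: W (go to 9, an L position)
n=14: W (go to 10, an L position)
n=15: W (go to 11, an L position)
n=16: W (go to 12, an L position)
n=17: W (go to 12, an L position)
n=18: L (options 14(W), 13(W) are all W)
n=19: L (options 15(W), 14(W) are all W)

19: L, 4: W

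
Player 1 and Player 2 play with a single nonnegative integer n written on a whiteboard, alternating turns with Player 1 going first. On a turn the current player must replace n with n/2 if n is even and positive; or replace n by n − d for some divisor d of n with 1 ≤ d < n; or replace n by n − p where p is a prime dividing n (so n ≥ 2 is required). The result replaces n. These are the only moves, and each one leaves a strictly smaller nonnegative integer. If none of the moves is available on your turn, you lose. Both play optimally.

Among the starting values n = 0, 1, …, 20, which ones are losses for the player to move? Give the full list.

0, 1, 4, 9, 14, 20

Compute win/loss labels from the base case upward. A position with no move is L. Any other position is W if it can reach an L in one move, else L.
n=0: no move → L
n=1: no move → L
n=2: can move to 0, which is L ⇒ W
n=3: can move to 0, which is L ⇒ W
n=4: moves to 2(W), 3(W); every one is W ⇒ L
n=5: can move to 0, which is L ⇒ W
n=6: can move to 4, which is L ⇒ W
n=7: can move to 0, which is L ⇒ W
n=8: can move to 4, which is L ⇒ W
n=9: moves to 6(W), 8(W); every one is W ⇒ L
n=10: can move to 9, which is L ⇒ W
n=11: can move to 0, which is L ⇒ W
n=12: can move to 9, which is L ⇒ W
n=13: can move to 0, which is L ⇒ W
n=14: moves to 7(W), 12(W), 13(W); every one is W ⇒ L
n=15: can move to 14, which is L ⇒ W
n=16: can move to 14, which is L ⇒ W
n=17: can move to 0, which is L ⇒ W
n=18: can move to 9, which is L ⇒ W
n=19: can move to 0, which is L ⇒ W
n=20: moves to 10(W), 15(W), 16(W), 18(W), 19(W); every one is W ⇒ L
The losing starting values of n are exactly the entries labelled L in this table (6 of them).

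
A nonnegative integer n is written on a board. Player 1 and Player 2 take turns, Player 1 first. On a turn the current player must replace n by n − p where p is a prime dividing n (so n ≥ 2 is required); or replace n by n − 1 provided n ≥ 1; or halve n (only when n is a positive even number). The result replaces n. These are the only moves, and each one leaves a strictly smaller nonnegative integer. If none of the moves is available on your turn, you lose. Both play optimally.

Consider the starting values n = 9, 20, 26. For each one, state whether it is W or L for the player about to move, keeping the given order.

Work bottom-up. With no move the player to move loses. Otherwise the position is W if at least one move leads to an L position for the opponent, and L if every move leads to a W.
n=0: no move → L
n=1: →0(L), so W
n=2: →0(L), so W
n=3: →0(L), so W
n=4: →2(W), 3(W) — all W, so L
n=5: →0(L), so W
n=6: →4(L), so W
n=7: →0(L), so W
n=8: →4(L), so W
n=9: →6(W), 8(W) — all W, so L
n=10: →9(L), so W
n=11: →0(L), so W
n=12: →9(L), so W
n=13: →0(L), so W
n=14: →7(W), 12(W), 13(W) — all W, so L
n=15: →14(L), so W
n=16: →14(L), so W
n=17: →0(L), so W
n=18: →9(L), so W
n=19: →0(L), so W
n=20: →10(W), 15(W), 18(W), 19(W) — all W, so L
n=21: →14(L), so W
n=22: →20(L), so W
n=23: →0(L), so W
n=24: →12(W), 21(W), 22(W), 23(W) — all W, so L
n=25: →20(L), so W
n=26: →24(L), so W

9: L, 20: L, 26: W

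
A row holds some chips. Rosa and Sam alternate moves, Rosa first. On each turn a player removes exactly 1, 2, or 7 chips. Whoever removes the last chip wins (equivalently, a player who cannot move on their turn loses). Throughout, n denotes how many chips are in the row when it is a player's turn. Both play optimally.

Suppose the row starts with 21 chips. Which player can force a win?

Use the standard recursion: the mover loses at a terminal position; elsewhere, the mover wins exactly when some move hands the opponent an L position.
n=0: no move → L
n=1: can move to 0, which is L ⇒ W
n=2: can move to 0, which is L ⇒ W
n=3: moves to 2(W), 1(W); every one is W ⇒ L
n=4: can move to 3, which is L ⇒ W
n=5: can move to 3, which is L ⇒ W
n=6: moves to 5(W), 4(W); every one is W ⇒ L
n=7: can move to 6, which is L ⇒ W
n=8: can move to 6, which is L ⇒ W
n=9: moves to 8(W), 7(W), 2(W); every one is W ⇒ L
n=10: can move to 9, which is L ⇒ W
n=11: can move to 9, which is L ⇒ W
n=12: moves to 11(W), 10(W), 5(W); every one is W ⇒ L
n=13: can move to 12, which is L ⇒ W
n=14: can move to 12, which is L ⇒ W
n=15: moves to 14(W), 13(W), 8(W); every one is W ⇒ L
n=16: can move to 15, which is L ⇒ W
n=17: can move to 15, which is L ⇒ W
n=18: moves to 17(W), 16(W), 11(W); every one is W ⇒ L
n=19: can move to 18, which is L ⇒ W
n=20: can move to 18, which is L ⇒ W
n=21: moves to 20(W), 19(W), 14(W); every one is W ⇒ L
Every move from 21 reaches a W position, so the mover loses.

Sam wins.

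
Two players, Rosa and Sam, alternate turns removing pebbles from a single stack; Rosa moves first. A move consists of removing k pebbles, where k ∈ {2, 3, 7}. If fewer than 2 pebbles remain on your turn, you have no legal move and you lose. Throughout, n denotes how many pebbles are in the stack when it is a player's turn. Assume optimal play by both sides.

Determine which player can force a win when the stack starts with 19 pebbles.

Work bottom-up. With no move the player to move loses. Otherwise the position is W if at least one move leads to an L position for the opponent, and L if every move leads to a W.
n=0: no move → L
n=1: no move → L
n=2: can move to 0, which is L ⇒ W
n=3: can move to 1, which is L ⇒ W
n=4: can move to 1, which is L ⇒ W
n=5: moves to 3(W), 2(W); every one is W ⇒ L
n=6: moves to 4(W), 3(W); every one is W ⇒ L
n=7: can move to 5, which is L ⇒ W
n=8: can move to 6, which is L ⇒ W
n=9: can move to 6, which is L ⇒ W
n=10: moves to 8(W), 7(W), 3(W); every one is W ⇒ L
n=11: moves to 9(W), 8(W), 4(W); every one is W ⇒ L
n=12: can move to 10, which is L ⇒ W
n=13: can move to 11, which is L ⇒ W
n=14: can move to 11, which is L ⇒ W
n=15: moves to 13(W), 12(W), 8(W); every one is W ⇒ L
n=16: moves to 14(W), 13(W), 9(W); every one is W ⇒ L
n=17: can move to 15, which is L ⇒ W
n=18: can move to 16, which is L ⇒ W
n=19: can move to 16, which is L ⇒ W
The starting position 19 is W: Rosa should remove 3, leaving 16, handing over an L position.

Rosa wins.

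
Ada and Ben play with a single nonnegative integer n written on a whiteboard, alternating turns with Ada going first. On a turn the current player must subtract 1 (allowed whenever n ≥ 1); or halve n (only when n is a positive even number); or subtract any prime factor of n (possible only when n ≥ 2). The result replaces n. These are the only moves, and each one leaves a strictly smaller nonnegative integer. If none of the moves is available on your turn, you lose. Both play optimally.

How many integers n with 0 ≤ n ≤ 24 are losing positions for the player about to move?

Compute win/loss labels from the base case upward. A position with no move is L. Any other position is W if it can reach an L in one move, else L.
n=0: no move → L
n=1: reaches L-position 0 → W
n=2: reaches L-position 0 → W
n=3: reaches L-position 0 → W
n=4: only reaches 2(W), 3(W), all W → L
n=5: reaches L-position 0 → W
n=6: reaches L-position 4 → W
n=7: reaches L-position 0 → W
n=8: reaches L-position 4 → W
n=9: only reaches 6(W), 8(W), all W → L
n=10: reaches L-position 9 → W
n=11: reaches L-position 0 → W
n=12: reaches L-position 9 → W
n=13: reaches L-position 0 → W
n=14: only reaches 7(W), 12(W), 13(W), all W → L
n=15: reaches L-position 14 → W
n=16: reaches L-position 14 → W
n=17: reaches L-position 0 → W
n=18: reaches L-position 9 → W
n=19: reaches L-position 0 → W
n=20: only reaches 10(W), 15(W), 18(W), 19(W), all W → L
n=21: reaches L-position 14 → W
n=22: reaches L-position 20 → W
n=23: reaches L-position 0 → W
n=24: only reaches 12(W), 21(W), 22(W), 23(W), all W → L
L entries with 0 ≤ n ≤ 24: n = 0, 4, 9, 14, 20, 24; that makes 6.

6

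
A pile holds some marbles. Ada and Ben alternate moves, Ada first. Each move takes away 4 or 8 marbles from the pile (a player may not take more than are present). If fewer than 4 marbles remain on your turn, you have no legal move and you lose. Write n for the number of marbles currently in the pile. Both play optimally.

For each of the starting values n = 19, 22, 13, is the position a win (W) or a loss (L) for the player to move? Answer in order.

Work bottom-up. With no move the player to move loses. Otherwise the position is W if at least one move leads to an L position for the opponent, and L if every move leads to a W.
n=0: no move → L
n=1: no move → L
n=2: no move → L
n=3: no move → L
n=4: →0(L), so W
n=5: →1(L), so W
n=6: →2(L), so W
n=7: →3(L), so W
n=8: →0(L), so W
n=9: →1(L), so W
n=10: →2(L), so W
n=11: →3(L), so W
n=12: →8(W), 4(W) — all W, so L
n=13: →9(W), 5(W) — all W, so L
n=14: →10(W), 6(W) — all W, so L
n=15: →11(W), 7(W) — all W, so L
n=16: →12(L), so W
n=17: →13(L), so W
n=18: →14(L), so W
n=19: →15(L), so W
n=20: →12(L), so W
n=21: →13(L), so W
n=22: →14(L), so W

19: W, 22: W, 13: L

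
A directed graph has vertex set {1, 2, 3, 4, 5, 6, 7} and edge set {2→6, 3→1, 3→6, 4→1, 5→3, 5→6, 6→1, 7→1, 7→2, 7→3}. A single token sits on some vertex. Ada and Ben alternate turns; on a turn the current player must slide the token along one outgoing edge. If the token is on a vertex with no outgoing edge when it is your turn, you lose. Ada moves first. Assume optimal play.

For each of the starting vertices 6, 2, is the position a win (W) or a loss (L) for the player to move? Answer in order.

6: W, 2: L

Classify positions by backward induction: terminal positions (no move available) are L. From any other position, the mover wins iff some move reaches an L.
Every edge goes from a vertex to one that appears earlier in the order 1, 4, 6, 3, 2, 7, 5, so processing vertices in that order labels each vertex after all of its successors.
1: no outgoing edge → L
4: →1(L), so W
6: →1(L), so W
3: →1(L), so W
2: →6(W) only, which is W, so L
7: →2(L), so W
5: →3(W), 6(W) — all W, so L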